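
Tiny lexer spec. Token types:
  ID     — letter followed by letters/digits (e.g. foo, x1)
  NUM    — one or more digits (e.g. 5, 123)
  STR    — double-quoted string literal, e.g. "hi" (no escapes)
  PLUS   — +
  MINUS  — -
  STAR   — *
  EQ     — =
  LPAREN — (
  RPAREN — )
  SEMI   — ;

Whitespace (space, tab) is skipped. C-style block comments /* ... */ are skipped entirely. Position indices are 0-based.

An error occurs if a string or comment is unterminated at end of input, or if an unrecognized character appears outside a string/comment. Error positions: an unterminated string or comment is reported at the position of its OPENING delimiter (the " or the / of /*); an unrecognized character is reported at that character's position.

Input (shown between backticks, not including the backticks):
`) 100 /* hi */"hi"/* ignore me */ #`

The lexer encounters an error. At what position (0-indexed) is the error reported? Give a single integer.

Answer: 34

Derivation:
pos=0: emit RPAREN ')'
pos=2: emit NUM '100' (now at pos=5)
pos=6: enter COMMENT mode (saw '/*')
exit COMMENT mode (now at pos=14)
pos=14: enter STRING mode
pos=14: emit STR "hi" (now at pos=18)
pos=18: enter COMMENT mode (saw '/*')
exit COMMENT mode (now at pos=33)
pos=34: ERROR — unrecognized char '#'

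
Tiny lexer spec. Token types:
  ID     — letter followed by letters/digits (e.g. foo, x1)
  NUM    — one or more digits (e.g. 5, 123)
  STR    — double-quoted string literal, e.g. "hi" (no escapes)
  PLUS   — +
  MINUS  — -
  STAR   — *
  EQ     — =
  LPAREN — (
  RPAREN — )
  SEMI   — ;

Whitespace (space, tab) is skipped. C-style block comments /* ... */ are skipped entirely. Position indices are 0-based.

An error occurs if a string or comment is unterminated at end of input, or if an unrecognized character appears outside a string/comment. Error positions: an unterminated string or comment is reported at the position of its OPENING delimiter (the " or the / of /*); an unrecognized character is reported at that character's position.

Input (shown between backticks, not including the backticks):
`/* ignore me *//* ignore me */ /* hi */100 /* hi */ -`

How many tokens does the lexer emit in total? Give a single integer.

Answer: 2

Derivation:
pos=0: enter COMMENT mode (saw '/*')
exit COMMENT mode (now at pos=15)
pos=15: enter COMMENT mode (saw '/*')
exit COMMENT mode (now at pos=30)
pos=31: enter COMMENT mode (saw '/*')
exit COMMENT mode (now at pos=39)
pos=39: emit NUM '100' (now at pos=42)
pos=43: enter COMMENT mode (saw '/*')
exit COMMENT mode (now at pos=51)
pos=52: emit MINUS '-'
DONE. 2 tokens: [NUM, MINUS]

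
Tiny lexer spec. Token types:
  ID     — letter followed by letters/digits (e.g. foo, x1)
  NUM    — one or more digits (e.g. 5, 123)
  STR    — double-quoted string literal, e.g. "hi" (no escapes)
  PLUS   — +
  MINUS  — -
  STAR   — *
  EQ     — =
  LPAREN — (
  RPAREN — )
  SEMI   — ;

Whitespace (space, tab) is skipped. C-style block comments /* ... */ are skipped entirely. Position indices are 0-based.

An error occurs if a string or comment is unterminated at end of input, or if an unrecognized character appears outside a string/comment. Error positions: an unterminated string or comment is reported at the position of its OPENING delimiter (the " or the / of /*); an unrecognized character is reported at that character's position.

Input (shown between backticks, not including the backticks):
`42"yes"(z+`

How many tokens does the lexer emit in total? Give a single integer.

pos=0: emit NUM '42' (now at pos=2)
pos=2: enter STRING mode
pos=2: emit STR "yes" (now at pos=7)
pos=7: emit LPAREN '('
pos=8: emit ID 'z' (now at pos=9)
pos=9: emit PLUS '+'
DONE. 5 tokens: [NUM, STR, LPAREN, ID, PLUS]

Answer: 5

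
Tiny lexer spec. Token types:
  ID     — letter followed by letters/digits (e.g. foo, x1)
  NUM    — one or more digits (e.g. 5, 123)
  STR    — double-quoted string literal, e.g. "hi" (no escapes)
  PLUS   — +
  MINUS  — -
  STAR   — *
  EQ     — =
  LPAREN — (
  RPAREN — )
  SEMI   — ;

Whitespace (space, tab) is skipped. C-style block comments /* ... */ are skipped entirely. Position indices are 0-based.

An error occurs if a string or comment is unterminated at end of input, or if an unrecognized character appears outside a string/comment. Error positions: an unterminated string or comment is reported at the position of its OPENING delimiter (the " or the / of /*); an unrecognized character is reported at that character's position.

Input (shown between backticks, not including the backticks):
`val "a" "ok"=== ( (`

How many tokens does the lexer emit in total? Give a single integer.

Answer: 8

Derivation:
pos=0: emit ID 'val' (now at pos=3)
pos=4: enter STRING mode
pos=4: emit STR "a" (now at pos=7)
pos=8: enter STRING mode
pos=8: emit STR "ok" (now at pos=12)
pos=12: emit EQ '='
pos=13: emit EQ '='
pos=14: emit EQ '='
pos=16: emit LPAREN '('
pos=18: emit LPAREN '('
DONE. 8 tokens: [ID, STR, STR, EQ, EQ, EQ, LPAREN, LPAREN]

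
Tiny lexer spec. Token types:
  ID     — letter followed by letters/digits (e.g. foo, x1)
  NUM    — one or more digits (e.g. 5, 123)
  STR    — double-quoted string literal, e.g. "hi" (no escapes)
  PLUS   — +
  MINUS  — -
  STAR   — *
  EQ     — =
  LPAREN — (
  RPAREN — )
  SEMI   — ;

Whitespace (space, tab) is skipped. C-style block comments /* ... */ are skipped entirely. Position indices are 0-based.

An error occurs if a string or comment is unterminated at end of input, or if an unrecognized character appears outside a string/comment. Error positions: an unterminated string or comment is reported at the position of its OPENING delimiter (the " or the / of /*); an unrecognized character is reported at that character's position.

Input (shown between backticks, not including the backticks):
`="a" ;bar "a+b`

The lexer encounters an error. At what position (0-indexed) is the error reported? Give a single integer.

pos=0: emit EQ '='
pos=1: enter STRING mode
pos=1: emit STR "a" (now at pos=4)
pos=5: emit SEMI ';'
pos=6: emit ID 'bar' (now at pos=9)
pos=10: enter STRING mode
pos=10: ERROR — unterminated string

Answer: 10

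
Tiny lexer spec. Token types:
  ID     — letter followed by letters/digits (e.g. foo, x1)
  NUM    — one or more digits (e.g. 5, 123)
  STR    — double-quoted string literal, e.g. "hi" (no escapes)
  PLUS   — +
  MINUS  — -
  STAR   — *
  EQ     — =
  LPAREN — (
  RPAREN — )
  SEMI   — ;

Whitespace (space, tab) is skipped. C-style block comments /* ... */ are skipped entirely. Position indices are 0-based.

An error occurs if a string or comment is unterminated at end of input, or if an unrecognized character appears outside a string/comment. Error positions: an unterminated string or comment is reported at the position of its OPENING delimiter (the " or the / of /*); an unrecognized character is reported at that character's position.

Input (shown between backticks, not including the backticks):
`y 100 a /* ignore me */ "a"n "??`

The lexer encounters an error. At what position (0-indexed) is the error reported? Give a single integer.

pos=0: emit ID 'y' (now at pos=1)
pos=2: emit NUM '100' (now at pos=5)
pos=6: emit ID 'a' (now at pos=7)
pos=8: enter COMMENT mode (saw '/*')
exit COMMENT mode (now at pos=23)
pos=24: enter STRING mode
pos=24: emit STR "a" (now at pos=27)
pos=27: emit ID 'n' (now at pos=28)
pos=29: enter STRING mode
pos=29: ERROR — unterminated string

Answer: 29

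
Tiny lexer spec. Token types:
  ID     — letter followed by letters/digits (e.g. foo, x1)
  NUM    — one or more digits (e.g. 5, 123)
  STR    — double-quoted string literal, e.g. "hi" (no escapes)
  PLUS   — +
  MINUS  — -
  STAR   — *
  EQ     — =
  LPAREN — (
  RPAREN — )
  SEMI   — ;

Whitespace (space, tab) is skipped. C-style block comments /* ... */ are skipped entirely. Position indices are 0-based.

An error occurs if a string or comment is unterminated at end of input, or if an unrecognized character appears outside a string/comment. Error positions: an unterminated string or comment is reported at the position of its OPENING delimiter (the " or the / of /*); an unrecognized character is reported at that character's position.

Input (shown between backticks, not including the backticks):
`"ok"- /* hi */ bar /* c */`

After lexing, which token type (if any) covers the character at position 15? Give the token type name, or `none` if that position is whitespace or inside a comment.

pos=0: enter STRING mode
pos=0: emit STR "ok" (now at pos=4)
pos=4: emit MINUS '-'
pos=6: enter COMMENT mode (saw '/*')
exit COMMENT mode (now at pos=14)
pos=15: emit ID 'bar' (now at pos=18)
pos=19: enter COMMENT mode (saw '/*')
exit COMMENT mode (now at pos=26)
DONE. 3 tokens: [STR, MINUS, ID]
Position 15: char is 'b' -> ID

Answer: ID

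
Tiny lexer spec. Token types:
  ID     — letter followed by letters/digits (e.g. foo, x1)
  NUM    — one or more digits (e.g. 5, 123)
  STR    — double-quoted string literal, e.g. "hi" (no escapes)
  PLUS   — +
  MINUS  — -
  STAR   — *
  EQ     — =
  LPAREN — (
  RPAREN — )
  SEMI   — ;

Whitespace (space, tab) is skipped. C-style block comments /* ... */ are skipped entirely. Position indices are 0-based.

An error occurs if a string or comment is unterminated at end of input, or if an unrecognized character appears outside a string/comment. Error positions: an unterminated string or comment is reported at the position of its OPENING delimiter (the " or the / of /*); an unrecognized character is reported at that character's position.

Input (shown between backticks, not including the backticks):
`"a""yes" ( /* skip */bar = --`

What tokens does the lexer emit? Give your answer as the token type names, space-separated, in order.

Answer: STR STR LPAREN ID EQ MINUS MINUS

Derivation:
pos=0: enter STRING mode
pos=0: emit STR "a" (now at pos=3)
pos=3: enter STRING mode
pos=3: emit STR "yes" (now at pos=8)
pos=9: emit LPAREN '('
pos=11: enter COMMENT mode (saw '/*')
exit COMMENT mode (now at pos=21)
pos=21: emit ID 'bar' (now at pos=24)
pos=25: emit EQ '='
pos=27: emit MINUS '-'
pos=28: emit MINUS '-'
DONE. 7 tokens: [STR, STR, LPAREN, ID, EQ, MINUS, MINUS]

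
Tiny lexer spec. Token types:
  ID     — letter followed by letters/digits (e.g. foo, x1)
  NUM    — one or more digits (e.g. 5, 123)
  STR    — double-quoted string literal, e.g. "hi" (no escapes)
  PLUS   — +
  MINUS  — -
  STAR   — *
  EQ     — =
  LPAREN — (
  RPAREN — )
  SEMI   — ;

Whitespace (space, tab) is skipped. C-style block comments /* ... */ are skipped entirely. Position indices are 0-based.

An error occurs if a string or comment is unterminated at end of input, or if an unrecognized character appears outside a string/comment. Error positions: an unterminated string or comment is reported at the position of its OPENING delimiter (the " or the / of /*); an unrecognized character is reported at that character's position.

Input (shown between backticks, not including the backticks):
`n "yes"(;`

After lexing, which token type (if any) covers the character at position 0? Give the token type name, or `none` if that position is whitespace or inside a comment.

pos=0: emit ID 'n' (now at pos=1)
pos=2: enter STRING mode
pos=2: emit STR "yes" (now at pos=7)
pos=7: emit LPAREN '('
pos=8: emit SEMI ';'
DONE. 4 tokens: [ID, STR, LPAREN, SEMI]
Position 0: char is 'n' -> ID

Answer: ID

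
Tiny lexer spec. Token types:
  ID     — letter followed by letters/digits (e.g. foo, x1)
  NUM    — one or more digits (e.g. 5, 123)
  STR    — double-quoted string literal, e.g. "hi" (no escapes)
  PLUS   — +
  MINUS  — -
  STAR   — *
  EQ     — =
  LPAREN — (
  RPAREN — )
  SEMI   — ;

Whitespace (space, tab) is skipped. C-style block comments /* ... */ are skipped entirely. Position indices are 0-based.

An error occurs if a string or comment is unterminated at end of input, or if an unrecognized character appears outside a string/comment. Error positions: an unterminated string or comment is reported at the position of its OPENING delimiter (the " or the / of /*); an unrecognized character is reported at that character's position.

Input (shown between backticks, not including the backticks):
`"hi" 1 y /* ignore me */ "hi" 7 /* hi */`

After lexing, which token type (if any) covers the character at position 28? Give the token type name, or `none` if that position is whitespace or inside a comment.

pos=0: enter STRING mode
pos=0: emit STR "hi" (now at pos=4)
pos=5: emit NUM '1' (now at pos=6)
pos=7: emit ID 'y' (now at pos=8)
pos=9: enter COMMENT mode (saw '/*')
exit COMMENT mode (now at pos=24)
pos=25: enter STRING mode
pos=25: emit STR "hi" (now at pos=29)
pos=30: emit NUM '7' (now at pos=31)
pos=32: enter COMMENT mode (saw '/*')
exit COMMENT mode (now at pos=40)
DONE. 5 tokens: [STR, NUM, ID, STR, NUM]
Position 28: char is '"' -> STR

Answer: STR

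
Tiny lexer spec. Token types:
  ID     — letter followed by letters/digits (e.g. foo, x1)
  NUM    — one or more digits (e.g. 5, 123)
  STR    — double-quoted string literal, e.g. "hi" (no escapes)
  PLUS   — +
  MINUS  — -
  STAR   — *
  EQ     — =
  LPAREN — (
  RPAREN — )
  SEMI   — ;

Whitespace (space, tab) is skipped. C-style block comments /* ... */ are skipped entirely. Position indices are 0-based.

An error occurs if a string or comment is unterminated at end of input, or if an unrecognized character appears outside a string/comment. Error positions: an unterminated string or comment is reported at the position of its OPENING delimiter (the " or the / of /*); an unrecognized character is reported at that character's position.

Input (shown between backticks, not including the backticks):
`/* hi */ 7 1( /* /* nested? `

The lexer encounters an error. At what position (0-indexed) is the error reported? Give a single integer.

pos=0: enter COMMENT mode (saw '/*')
exit COMMENT mode (now at pos=8)
pos=9: emit NUM '7' (now at pos=10)
pos=11: emit NUM '1' (now at pos=12)
pos=12: emit LPAREN '('
pos=14: enter COMMENT mode (saw '/*')
pos=14: ERROR — unterminated comment (reached EOF)

Answer: 14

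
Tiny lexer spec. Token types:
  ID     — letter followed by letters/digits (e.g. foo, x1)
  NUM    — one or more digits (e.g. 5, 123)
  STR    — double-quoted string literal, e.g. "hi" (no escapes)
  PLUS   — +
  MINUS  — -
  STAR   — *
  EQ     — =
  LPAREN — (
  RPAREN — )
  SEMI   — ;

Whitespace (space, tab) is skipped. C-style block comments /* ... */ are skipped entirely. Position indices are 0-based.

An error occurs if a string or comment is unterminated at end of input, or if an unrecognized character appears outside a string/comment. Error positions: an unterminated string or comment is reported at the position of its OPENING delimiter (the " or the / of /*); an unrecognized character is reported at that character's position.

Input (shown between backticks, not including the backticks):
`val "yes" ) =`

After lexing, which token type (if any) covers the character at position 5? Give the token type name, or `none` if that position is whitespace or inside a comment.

pos=0: emit ID 'val' (now at pos=3)
pos=4: enter STRING mode
pos=4: emit STR "yes" (now at pos=9)
pos=10: emit RPAREN ')'
pos=12: emit EQ '='
DONE. 4 tokens: [ID, STR, RPAREN, EQ]
Position 5: char is 'y' -> STR

Answer: STR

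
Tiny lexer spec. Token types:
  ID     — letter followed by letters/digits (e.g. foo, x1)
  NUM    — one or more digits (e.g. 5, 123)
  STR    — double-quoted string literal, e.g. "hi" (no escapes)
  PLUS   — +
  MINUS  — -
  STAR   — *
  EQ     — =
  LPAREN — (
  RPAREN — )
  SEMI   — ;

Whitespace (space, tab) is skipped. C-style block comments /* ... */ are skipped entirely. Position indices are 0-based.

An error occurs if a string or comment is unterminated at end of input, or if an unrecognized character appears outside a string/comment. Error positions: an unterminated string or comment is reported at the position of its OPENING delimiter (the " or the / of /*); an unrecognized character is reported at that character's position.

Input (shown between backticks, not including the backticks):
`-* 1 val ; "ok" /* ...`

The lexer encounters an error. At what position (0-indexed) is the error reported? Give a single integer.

pos=0: emit MINUS '-'
pos=1: emit STAR '*'
pos=3: emit NUM '1' (now at pos=4)
pos=5: emit ID 'val' (now at pos=8)
pos=9: emit SEMI ';'
pos=11: enter STRING mode
pos=11: emit STR "ok" (now at pos=15)
pos=16: enter COMMENT mode (saw '/*')
pos=16: ERROR — unterminated comment (reached EOF)

Answer: 16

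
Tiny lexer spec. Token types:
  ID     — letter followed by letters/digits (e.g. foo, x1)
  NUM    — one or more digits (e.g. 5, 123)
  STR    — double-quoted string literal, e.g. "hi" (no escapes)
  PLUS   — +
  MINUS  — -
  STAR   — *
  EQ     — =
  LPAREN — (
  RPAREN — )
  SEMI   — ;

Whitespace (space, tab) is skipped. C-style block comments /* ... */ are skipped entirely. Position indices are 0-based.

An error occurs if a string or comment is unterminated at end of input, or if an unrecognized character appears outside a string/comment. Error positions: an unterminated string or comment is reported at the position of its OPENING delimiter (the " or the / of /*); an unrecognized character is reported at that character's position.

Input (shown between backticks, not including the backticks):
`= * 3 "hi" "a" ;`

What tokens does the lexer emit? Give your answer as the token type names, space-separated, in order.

Answer: EQ STAR NUM STR STR SEMI

Derivation:
pos=0: emit EQ '='
pos=2: emit STAR '*'
pos=4: emit NUM '3' (now at pos=5)
pos=6: enter STRING mode
pos=6: emit STR "hi" (now at pos=10)
pos=11: enter STRING mode
pos=11: emit STR "a" (now at pos=14)
pos=15: emit SEMI ';'
DONE. 6 tokens: [EQ, STAR, NUM, STR, STR, SEMI]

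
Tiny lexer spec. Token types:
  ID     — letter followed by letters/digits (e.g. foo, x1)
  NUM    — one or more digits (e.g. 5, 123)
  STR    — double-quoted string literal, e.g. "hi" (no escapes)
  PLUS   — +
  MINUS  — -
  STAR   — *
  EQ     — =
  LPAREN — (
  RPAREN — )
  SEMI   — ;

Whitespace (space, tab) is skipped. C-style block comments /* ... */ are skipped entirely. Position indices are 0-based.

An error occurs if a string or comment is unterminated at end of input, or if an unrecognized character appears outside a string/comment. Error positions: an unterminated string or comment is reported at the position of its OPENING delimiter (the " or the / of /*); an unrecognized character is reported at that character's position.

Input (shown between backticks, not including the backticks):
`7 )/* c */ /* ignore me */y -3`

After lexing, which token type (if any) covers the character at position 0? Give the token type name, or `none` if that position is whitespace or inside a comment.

Answer: NUM

Derivation:
pos=0: emit NUM '7' (now at pos=1)
pos=2: emit RPAREN ')'
pos=3: enter COMMENT mode (saw '/*')
exit COMMENT mode (now at pos=10)
pos=11: enter COMMENT mode (saw '/*')
exit COMMENT mode (now at pos=26)
pos=26: emit ID 'y' (now at pos=27)
pos=28: emit MINUS '-'
pos=29: emit NUM '3' (now at pos=30)
DONE. 5 tokens: [NUM, RPAREN, ID, MINUS, NUM]
Position 0: char is '7' -> NUM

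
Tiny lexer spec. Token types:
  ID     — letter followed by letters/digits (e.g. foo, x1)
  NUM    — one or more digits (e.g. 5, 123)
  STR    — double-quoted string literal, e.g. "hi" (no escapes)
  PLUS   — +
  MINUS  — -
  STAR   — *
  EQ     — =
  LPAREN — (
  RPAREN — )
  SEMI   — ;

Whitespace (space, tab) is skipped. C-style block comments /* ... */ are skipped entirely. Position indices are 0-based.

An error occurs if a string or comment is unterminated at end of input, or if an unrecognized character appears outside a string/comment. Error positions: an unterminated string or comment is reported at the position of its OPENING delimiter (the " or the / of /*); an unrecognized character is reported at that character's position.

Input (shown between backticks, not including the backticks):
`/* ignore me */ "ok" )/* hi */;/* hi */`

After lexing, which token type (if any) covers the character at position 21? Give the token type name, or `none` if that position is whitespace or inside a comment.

Answer: RPAREN

Derivation:
pos=0: enter COMMENT mode (saw '/*')
exit COMMENT mode (now at pos=15)
pos=16: enter STRING mode
pos=16: emit STR "ok" (now at pos=20)
pos=21: emit RPAREN ')'
pos=22: enter COMMENT mode (saw '/*')
exit COMMENT mode (now at pos=30)
pos=30: emit SEMI ';'
pos=31: enter COMMENT mode (saw '/*')
exit COMMENT mode (now at pos=39)
DONE. 3 tokens: [STR, RPAREN, SEMI]
Position 21: char is ')' -> RPAREN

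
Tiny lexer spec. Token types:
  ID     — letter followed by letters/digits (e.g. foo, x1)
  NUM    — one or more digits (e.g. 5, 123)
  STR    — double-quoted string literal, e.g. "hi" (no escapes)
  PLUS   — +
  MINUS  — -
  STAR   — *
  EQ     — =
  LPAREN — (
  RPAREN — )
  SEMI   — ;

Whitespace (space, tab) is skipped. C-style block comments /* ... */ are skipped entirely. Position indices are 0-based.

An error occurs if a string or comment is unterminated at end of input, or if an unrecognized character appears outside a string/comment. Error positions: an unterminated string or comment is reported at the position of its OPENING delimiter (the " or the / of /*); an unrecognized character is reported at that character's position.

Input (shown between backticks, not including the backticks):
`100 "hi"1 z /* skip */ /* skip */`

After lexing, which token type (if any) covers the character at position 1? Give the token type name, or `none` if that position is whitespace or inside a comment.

Answer: NUM

Derivation:
pos=0: emit NUM '100' (now at pos=3)
pos=4: enter STRING mode
pos=4: emit STR "hi" (now at pos=8)
pos=8: emit NUM '1' (now at pos=9)
pos=10: emit ID 'z' (now at pos=11)
pos=12: enter COMMENT mode (saw '/*')
exit COMMENT mode (now at pos=22)
pos=23: enter COMMENT mode (saw '/*')
exit COMMENT mode (now at pos=33)
DONE. 4 tokens: [NUM, STR, NUM, ID]
Position 1: char is '0' -> NUM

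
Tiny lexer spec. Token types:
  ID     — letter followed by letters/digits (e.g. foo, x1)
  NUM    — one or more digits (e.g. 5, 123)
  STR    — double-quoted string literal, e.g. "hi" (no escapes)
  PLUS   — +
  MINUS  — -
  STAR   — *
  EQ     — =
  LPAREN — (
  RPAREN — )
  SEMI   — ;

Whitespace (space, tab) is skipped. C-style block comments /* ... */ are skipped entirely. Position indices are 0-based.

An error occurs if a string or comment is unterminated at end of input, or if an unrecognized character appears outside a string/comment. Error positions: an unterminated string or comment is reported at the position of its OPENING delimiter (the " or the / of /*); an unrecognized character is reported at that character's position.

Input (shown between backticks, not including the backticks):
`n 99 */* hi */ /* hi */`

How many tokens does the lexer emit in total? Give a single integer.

Answer: 3

Derivation:
pos=0: emit ID 'n' (now at pos=1)
pos=2: emit NUM '99' (now at pos=4)
pos=5: emit STAR '*'
pos=6: enter COMMENT mode (saw '/*')
exit COMMENT mode (now at pos=14)
pos=15: enter COMMENT mode (saw '/*')
exit COMMENT mode (now at pos=23)
DONE. 3 tokens: [ID, NUM, STAR]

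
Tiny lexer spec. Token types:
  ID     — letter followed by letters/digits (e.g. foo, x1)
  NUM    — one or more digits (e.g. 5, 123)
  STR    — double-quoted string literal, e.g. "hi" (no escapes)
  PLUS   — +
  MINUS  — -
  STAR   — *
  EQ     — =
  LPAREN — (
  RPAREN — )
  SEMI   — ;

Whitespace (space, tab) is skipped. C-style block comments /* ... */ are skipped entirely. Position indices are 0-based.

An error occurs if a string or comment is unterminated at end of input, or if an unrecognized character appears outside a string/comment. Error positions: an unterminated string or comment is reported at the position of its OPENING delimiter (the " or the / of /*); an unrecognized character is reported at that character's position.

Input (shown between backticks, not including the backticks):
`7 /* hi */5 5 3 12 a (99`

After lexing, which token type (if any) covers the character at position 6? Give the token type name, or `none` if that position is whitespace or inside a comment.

pos=0: emit NUM '7' (now at pos=1)
pos=2: enter COMMENT mode (saw '/*')
exit COMMENT mode (now at pos=10)
pos=10: emit NUM '5' (now at pos=11)
pos=12: emit NUM '5' (now at pos=13)
pos=14: emit NUM '3' (now at pos=15)
pos=16: emit NUM '12' (now at pos=18)
pos=19: emit ID 'a' (now at pos=20)
pos=21: emit LPAREN '('
pos=22: emit NUM '99' (now at pos=24)
DONE. 8 tokens: [NUM, NUM, NUM, NUM, NUM, ID, LPAREN, NUM]
Position 6: char is 'i' -> none

Answer: none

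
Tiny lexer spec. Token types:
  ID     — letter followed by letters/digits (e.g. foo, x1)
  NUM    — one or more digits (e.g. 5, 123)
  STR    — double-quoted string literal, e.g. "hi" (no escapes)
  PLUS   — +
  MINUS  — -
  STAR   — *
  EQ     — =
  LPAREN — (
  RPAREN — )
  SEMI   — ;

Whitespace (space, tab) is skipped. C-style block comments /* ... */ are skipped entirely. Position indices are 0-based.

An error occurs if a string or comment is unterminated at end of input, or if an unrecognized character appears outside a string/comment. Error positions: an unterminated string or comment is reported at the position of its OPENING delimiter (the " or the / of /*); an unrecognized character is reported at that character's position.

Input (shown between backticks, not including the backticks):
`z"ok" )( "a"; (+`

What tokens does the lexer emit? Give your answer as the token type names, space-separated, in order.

Answer: ID STR RPAREN LPAREN STR SEMI LPAREN PLUS

Derivation:
pos=0: emit ID 'z' (now at pos=1)
pos=1: enter STRING mode
pos=1: emit STR "ok" (now at pos=5)
pos=6: emit RPAREN ')'
pos=7: emit LPAREN '('
pos=9: enter STRING mode
pos=9: emit STR "a" (now at pos=12)
pos=12: emit SEMI ';'
pos=14: emit LPAREN '('
pos=15: emit PLUS '+'
DONE. 8 tokens: [ID, STR, RPAREN, LPAREN, STR, SEMI, LPAREN, PLUS]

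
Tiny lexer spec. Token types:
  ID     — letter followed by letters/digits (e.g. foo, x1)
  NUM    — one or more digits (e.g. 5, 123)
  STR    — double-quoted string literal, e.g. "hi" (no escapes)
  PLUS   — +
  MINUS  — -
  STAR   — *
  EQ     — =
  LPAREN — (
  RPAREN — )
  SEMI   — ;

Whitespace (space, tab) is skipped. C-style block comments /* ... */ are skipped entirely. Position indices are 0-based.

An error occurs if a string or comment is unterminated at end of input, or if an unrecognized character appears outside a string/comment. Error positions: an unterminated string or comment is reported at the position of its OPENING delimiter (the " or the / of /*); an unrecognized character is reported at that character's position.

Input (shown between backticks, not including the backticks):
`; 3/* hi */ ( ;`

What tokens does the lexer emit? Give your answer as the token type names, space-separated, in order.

Answer: SEMI NUM LPAREN SEMI

Derivation:
pos=0: emit SEMI ';'
pos=2: emit NUM '3' (now at pos=3)
pos=3: enter COMMENT mode (saw '/*')
exit COMMENT mode (now at pos=11)
pos=12: emit LPAREN '('
pos=14: emit SEMI ';'
DONE. 4 tokens: [SEMI, NUM, LPAREN, SEMI]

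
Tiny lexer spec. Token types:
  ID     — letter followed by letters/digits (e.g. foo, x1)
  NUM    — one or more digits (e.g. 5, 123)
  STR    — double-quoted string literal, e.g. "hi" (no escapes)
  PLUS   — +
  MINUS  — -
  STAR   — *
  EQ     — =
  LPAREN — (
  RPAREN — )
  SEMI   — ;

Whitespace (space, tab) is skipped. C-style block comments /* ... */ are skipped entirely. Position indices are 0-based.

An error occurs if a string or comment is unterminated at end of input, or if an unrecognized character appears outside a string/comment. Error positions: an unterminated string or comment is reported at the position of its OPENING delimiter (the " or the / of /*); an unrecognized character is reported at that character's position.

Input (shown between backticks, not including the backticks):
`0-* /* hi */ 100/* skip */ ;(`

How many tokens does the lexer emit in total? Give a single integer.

Answer: 6

Derivation:
pos=0: emit NUM '0' (now at pos=1)
pos=1: emit MINUS '-'
pos=2: emit STAR '*'
pos=4: enter COMMENT mode (saw '/*')
exit COMMENT mode (now at pos=12)
pos=13: emit NUM '100' (now at pos=16)
pos=16: enter COMMENT mode (saw '/*')
exit COMMENT mode (now at pos=26)
pos=27: emit SEMI ';'
pos=28: emit LPAREN '('
DONE. 6 tokens: [NUM, MINUS, STAR, NUM, SEMI, LPAREN]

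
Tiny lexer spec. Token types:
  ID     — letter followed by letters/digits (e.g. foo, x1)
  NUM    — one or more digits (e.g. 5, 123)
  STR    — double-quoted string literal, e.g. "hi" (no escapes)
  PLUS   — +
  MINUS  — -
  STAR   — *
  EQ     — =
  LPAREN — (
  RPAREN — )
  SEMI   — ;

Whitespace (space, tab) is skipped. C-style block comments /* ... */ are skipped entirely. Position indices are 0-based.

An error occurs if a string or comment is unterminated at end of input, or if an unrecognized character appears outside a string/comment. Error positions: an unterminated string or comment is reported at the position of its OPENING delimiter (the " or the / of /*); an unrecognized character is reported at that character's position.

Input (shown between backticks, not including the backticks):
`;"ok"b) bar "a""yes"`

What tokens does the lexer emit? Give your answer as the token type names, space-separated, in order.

pos=0: emit SEMI ';'
pos=1: enter STRING mode
pos=1: emit STR "ok" (now at pos=5)
pos=5: emit ID 'b' (now at pos=6)
pos=6: emit RPAREN ')'
pos=8: emit ID 'bar' (now at pos=11)
pos=12: enter STRING mode
pos=12: emit STR "a" (now at pos=15)
pos=15: enter STRING mode
pos=15: emit STR "yes" (now at pos=20)
DONE. 7 tokens: [SEMI, STR, ID, RPAREN, ID, STR, STR]

Answer: SEMI STR ID RPAREN ID STR STR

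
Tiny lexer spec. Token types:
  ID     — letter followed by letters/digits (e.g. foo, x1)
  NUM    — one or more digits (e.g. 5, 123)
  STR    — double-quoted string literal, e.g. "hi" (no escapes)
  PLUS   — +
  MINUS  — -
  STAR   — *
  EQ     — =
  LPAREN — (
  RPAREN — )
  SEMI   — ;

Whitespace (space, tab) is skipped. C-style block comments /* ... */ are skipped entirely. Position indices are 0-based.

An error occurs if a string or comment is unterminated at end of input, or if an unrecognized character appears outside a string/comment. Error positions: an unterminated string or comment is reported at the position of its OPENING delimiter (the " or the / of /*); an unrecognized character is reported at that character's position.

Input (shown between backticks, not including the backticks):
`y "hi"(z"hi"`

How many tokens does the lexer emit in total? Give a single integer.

pos=0: emit ID 'y' (now at pos=1)
pos=2: enter STRING mode
pos=2: emit STR "hi" (now at pos=6)
pos=6: emit LPAREN '('
pos=7: emit ID 'z' (now at pos=8)
pos=8: enter STRING mode
pos=8: emit STR "hi" (now at pos=12)
DONE. 5 tokens: [ID, STR, LPAREN, ID, STR]

Answer: 5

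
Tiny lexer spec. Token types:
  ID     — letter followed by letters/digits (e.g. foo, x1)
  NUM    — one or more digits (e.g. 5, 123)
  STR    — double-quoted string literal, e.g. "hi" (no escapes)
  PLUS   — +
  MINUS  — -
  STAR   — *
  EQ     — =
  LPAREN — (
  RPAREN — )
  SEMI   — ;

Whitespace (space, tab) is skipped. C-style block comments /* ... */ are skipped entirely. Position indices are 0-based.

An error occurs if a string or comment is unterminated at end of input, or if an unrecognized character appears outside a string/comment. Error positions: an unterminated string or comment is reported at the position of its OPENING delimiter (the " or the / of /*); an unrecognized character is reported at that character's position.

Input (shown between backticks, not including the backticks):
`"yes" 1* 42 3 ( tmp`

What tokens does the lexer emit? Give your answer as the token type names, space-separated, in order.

Answer: STR NUM STAR NUM NUM LPAREN ID

Derivation:
pos=0: enter STRING mode
pos=0: emit STR "yes" (now at pos=5)
pos=6: emit NUM '1' (now at pos=7)
pos=7: emit STAR '*'
pos=9: emit NUM '42' (now at pos=11)
pos=12: emit NUM '3' (now at pos=13)
pos=14: emit LPAREN '('
pos=16: emit ID 'tmp' (now at pos=19)
DONE. 7 tokens: [STR, NUM, STAR, NUM, NUM, LPAREN, ID]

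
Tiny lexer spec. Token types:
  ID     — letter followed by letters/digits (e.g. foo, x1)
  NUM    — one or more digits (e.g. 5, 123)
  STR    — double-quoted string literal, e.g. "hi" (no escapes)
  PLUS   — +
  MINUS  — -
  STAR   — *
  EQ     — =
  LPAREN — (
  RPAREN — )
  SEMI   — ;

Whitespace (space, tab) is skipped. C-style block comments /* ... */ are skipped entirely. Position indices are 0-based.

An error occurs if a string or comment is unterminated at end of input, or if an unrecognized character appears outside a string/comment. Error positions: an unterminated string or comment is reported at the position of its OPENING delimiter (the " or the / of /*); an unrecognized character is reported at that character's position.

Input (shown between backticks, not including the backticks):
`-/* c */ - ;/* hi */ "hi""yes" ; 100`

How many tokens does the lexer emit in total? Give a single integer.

Answer: 7

Derivation:
pos=0: emit MINUS '-'
pos=1: enter COMMENT mode (saw '/*')
exit COMMENT mode (now at pos=8)
pos=9: emit MINUS '-'
pos=11: emit SEMI ';'
pos=12: enter COMMENT mode (saw '/*')
exit COMMENT mode (now at pos=20)
pos=21: enter STRING mode
pos=21: emit STR "hi" (now at pos=25)
pos=25: enter STRING mode
pos=25: emit STR "yes" (now at pos=30)
pos=31: emit SEMI ';'
pos=33: emit NUM '100' (now at pos=36)
DONE. 7 tokens: [MINUS, MINUS, SEMI, STR, STR, SEMI, NUM]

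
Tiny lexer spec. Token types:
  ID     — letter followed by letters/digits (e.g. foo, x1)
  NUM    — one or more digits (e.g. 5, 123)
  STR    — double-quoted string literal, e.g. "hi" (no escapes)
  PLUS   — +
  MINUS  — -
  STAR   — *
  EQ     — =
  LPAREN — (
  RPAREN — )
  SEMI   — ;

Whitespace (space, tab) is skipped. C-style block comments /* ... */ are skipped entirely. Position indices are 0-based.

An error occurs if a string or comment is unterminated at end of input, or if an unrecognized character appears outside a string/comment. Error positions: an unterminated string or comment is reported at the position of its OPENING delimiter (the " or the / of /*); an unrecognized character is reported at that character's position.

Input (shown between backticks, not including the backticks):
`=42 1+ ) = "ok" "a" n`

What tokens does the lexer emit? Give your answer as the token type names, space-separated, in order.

pos=0: emit EQ '='
pos=1: emit NUM '42' (now at pos=3)
pos=4: emit NUM '1' (now at pos=5)
pos=5: emit PLUS '+'
pos=7: emit RPAREN ')'
pos=9: emit EQ '='
pos=11: enter STRING mode
pos=11: emit STR "ok" (now at pos=15)
pos=16: enter STRING mode
pos=16: emit STR "a" (now at pos=19)
pos=20: emit ID 'n' (now at pos=21)
DONE. 9 tokens: [EQ, NUM, NUM, PLUS, RPAREN, EQ, STR, STR, ID]

Answer: EQ NUM NUM PLUS RPAREN EQ STR STR ID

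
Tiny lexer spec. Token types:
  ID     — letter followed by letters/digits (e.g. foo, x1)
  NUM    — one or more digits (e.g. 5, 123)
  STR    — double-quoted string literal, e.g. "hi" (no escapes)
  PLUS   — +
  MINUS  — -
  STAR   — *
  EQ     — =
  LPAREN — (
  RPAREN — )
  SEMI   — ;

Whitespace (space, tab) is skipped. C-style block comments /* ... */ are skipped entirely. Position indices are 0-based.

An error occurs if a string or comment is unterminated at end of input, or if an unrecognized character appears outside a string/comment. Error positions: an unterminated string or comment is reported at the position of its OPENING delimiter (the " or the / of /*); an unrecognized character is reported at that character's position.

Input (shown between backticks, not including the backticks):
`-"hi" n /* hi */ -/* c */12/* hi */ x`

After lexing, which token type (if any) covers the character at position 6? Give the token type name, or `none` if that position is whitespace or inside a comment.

Answer: ID

Derivation:
pos=0: emit MINUS '-'
pos=1: enter STRING mode
pos=1: emit STR "hi" (now at pos=5)
pos=6: emit ID 'n' (now at pos=7)
pos=8: enter COMMENT mode (saw '/*')
exit COMMENT mode (now at pos=16)
pos=17: emit MINUS '-'
pos=18: enter COMMENT mode (saw '/*')
exit COMMENT mode (now at pos=25)
pos=25: emit NUM '12' (now at pos=27)
pos=27: enter COMMENT mode (saw '/*')
exit COMMENT mode (now at pos=35)
pos=36: emit ID 'x' (now at pos=37)
DONE. 6 tokens: [MINUS, STR, ID, MINUS, NUM, ID]
Position 6: char is 'n' -> ID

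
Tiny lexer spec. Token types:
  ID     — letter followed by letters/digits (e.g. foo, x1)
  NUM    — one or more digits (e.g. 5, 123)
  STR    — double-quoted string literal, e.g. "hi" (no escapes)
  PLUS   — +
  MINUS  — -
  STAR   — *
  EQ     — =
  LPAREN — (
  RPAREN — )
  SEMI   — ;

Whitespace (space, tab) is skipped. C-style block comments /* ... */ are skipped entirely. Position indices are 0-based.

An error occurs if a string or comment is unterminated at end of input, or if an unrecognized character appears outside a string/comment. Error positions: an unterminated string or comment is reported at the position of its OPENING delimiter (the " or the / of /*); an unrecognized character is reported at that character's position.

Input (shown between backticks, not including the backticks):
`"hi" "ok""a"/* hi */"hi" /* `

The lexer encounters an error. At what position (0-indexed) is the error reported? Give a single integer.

pos=0: enter STRING mode
pos=0: emit STR "hi" (now at pos=4)
pos=5: enter STRING mode
pos=5: emit STR "ok" (now at pos=9)
pos=9: enter STRING mode
pos=9: emit STR "a" (now at pos=12)
pos=12: enter COMMENT mode (saw '/*')
exit COMMENT mode (now at pos=20)
pos=20: enter STRING mode
pos=20: emit STR "hi" (now at pos=24)
pos=25: enter COMMENT mode (saw '/*')
pos=25: ERROR — unterminated comment (reached EOF)

Answer: 25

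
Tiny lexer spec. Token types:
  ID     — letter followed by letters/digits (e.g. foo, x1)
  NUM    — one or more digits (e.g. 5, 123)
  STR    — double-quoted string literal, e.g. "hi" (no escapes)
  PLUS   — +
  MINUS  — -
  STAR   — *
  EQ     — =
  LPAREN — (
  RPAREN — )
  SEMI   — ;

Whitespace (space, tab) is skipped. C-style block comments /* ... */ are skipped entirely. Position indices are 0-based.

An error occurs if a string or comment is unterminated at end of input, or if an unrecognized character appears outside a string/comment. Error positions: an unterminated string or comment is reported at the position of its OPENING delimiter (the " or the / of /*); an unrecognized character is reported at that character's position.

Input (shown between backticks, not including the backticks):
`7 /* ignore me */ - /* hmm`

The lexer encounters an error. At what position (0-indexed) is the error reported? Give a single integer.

pos=0: emit NUM '7' (now at pos=1)
pos=2: enter COMMENT mode (saw '/*')
exit COMMENT mode (now at pos=17)
pos=18: emit MINUS '-'
pos=20: enter COMMENT mode (saw '/*')
pos=20: ERROR — unterminated comment (reached EOF)

Answer: 20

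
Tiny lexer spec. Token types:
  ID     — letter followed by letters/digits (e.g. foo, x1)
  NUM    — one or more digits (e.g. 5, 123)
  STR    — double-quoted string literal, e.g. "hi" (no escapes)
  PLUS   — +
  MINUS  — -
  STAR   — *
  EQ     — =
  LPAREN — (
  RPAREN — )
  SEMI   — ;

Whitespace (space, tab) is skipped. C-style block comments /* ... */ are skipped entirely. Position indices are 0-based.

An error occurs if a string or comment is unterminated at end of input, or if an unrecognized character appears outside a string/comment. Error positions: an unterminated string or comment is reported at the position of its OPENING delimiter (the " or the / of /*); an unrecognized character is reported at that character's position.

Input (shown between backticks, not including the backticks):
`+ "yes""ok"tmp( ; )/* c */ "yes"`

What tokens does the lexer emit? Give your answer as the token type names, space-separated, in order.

Answer: PLUS STR STR ID LPAREN SEMI RPAREN STR

Derivation:
pos=0: emit PLUS '+'
pos=2: enter STRING mode
pos=2: emit STR "yes" (now at pos=7)
pos=7: enter STRING mode
pos=7: emit STR "ok" (now at pos=11)
pos=11: emit ID 'tmp' (now at pos=14)
pos=14: emit LPAREN '('
pos=16: emit SEMI ';'
pos=18: emit RPAREN ')'
pos=19: enter COMMENT mode (saw '/*')
exit COMMENT mode (now at pos=26)
pos=27: enter STRING mode
pos=27: emit STR "yes" (now at pos=32)
DONE. 8 tokens: [PLUS, STR, STR, ID, LPAREN, SEMI, RPAREN, STR]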